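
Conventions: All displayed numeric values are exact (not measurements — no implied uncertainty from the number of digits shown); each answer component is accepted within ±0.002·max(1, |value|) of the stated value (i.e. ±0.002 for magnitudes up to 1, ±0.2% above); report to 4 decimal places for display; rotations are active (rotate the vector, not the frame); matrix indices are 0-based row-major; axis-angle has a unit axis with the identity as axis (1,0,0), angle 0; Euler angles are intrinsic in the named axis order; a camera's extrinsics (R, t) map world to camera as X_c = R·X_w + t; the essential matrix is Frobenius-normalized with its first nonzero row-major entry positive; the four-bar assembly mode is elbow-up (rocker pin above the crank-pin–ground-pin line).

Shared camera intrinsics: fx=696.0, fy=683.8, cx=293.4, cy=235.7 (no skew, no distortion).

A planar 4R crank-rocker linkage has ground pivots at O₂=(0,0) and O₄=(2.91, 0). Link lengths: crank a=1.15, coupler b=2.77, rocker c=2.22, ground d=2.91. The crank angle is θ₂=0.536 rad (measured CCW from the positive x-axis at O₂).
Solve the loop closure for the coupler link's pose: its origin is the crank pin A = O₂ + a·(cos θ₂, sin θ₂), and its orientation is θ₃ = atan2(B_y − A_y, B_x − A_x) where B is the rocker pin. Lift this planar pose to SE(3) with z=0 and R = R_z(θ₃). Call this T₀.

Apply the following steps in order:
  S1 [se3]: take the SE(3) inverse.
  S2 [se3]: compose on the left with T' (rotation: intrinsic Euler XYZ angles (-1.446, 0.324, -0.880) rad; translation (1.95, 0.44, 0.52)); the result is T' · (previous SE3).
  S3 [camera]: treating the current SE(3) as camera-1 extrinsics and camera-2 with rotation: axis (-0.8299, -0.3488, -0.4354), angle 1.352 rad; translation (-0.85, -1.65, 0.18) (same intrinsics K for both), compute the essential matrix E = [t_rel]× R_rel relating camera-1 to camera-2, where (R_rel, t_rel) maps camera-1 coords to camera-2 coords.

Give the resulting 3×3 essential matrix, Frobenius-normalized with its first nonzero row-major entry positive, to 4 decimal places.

matrix = [0.2257 -0.4283 -0.4535; -0.0168 0.0550 0.2871; 0.2765 -0.4324 0.4591]

source (fourbar_fk): coupler pose = R=[0.8144 -0.5803 0.0000; 0.5803 0.8144 0.0000; 0.0000 0.0000 1.0000], t=(0.9887, 0.5873, 0.0000)
after S1 (invert_se3): R=[0.8144 0.5803 0.0000; -0.5803 0.8144 0.0000; 0.0000 0.0000 1.0000], t=(-1.1460, 0.0954, 0.0000)
after S2 (compose_se3): R=[0.0680 0.9455 0.3184; -0.1468 -0.3061 0.9406; 0.9868 -0.1107 0.1180], t=(1.3275, 0.7649, -0.3907)
after S3 (essential): [0.2257 -0.4283 -0.4535; -0.0168 0.0550 0.2871; 0.2765 -0.4324 0.4591]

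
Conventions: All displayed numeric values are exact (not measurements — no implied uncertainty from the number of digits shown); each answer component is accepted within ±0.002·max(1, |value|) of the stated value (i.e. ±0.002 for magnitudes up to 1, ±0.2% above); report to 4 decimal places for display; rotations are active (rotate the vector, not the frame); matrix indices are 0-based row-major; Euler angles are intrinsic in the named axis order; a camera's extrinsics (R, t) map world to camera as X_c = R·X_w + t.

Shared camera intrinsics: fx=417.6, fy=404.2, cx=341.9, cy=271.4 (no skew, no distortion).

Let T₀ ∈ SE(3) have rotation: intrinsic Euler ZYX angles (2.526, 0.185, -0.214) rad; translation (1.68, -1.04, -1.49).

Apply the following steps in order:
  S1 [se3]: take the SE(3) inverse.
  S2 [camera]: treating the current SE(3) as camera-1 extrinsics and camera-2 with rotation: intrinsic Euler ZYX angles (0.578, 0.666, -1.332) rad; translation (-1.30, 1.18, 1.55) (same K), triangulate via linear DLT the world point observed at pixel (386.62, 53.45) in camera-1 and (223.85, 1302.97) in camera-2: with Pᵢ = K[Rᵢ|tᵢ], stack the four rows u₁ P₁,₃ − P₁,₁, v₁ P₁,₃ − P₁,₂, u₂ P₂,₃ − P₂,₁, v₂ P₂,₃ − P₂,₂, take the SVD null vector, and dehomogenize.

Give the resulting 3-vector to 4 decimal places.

after S1 (invert_se3): R=[-0.8025 0.5676 -0.1839; -0.5324 -0.8204 -0.2087; -0.2694 -0.0696 0.9605], t=(1.6644, -0.2698, 1.8114)
after S2 (triangulate): (1.5600, -0.2779, 0.3617)

result = (1.5600, -0.2779, 0.3617)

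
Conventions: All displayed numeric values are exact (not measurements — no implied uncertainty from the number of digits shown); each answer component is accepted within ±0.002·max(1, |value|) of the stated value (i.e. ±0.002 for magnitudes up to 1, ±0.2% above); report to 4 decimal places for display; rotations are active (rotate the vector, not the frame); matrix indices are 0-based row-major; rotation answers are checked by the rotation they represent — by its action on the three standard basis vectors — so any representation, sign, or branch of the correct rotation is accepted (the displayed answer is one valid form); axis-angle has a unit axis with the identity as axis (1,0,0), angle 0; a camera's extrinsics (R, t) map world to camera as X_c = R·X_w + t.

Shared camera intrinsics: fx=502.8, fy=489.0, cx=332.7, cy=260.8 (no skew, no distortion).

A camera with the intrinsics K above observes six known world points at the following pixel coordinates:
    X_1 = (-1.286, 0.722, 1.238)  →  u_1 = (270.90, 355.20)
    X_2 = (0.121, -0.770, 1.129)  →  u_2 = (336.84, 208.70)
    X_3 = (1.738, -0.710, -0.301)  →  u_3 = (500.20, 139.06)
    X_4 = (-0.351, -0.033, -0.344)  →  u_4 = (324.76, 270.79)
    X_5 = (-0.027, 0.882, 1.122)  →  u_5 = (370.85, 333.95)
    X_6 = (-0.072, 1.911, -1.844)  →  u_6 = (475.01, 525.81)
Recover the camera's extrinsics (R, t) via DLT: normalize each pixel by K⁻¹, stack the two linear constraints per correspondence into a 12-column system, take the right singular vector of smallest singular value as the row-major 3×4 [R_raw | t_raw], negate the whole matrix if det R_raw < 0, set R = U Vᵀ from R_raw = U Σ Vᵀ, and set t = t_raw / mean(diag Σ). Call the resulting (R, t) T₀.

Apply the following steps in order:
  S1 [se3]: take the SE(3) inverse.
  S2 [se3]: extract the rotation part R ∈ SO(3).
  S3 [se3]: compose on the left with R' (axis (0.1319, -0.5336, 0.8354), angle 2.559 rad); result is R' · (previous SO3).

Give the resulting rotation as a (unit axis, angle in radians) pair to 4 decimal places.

rotation (axis_angle) = ((0.0222, -0.5043, 0.8632), 2.8270)

source (pnp_recover): camera pose = R=[0.9399 0.3385 -0.0455; -0.3359 0.9402 0.0560; 0.0617 -0.0373 0.9974], t=(0.2500, 0.0300, 5.1399)
after S1 (invert_se3): R=[0.9399 -0.3359 0.0617; 0.3385 0.9402 -0.0373; -0.0455 0.0560 0.9974], t=(-0.5421, 0.0790, -5.1168)
after S2 (rot_of_se3): [0.9399 -0.3359 0.0617; 0.3385 0.9402 -0.0373; -0.0455 0.0560 0.9974]
after S3 (compose_so3): [-0.9500 -0.2889 -0.1187; 0.2453 -0.4547 -0.8562; 0.1934 -0.8425 0.5028]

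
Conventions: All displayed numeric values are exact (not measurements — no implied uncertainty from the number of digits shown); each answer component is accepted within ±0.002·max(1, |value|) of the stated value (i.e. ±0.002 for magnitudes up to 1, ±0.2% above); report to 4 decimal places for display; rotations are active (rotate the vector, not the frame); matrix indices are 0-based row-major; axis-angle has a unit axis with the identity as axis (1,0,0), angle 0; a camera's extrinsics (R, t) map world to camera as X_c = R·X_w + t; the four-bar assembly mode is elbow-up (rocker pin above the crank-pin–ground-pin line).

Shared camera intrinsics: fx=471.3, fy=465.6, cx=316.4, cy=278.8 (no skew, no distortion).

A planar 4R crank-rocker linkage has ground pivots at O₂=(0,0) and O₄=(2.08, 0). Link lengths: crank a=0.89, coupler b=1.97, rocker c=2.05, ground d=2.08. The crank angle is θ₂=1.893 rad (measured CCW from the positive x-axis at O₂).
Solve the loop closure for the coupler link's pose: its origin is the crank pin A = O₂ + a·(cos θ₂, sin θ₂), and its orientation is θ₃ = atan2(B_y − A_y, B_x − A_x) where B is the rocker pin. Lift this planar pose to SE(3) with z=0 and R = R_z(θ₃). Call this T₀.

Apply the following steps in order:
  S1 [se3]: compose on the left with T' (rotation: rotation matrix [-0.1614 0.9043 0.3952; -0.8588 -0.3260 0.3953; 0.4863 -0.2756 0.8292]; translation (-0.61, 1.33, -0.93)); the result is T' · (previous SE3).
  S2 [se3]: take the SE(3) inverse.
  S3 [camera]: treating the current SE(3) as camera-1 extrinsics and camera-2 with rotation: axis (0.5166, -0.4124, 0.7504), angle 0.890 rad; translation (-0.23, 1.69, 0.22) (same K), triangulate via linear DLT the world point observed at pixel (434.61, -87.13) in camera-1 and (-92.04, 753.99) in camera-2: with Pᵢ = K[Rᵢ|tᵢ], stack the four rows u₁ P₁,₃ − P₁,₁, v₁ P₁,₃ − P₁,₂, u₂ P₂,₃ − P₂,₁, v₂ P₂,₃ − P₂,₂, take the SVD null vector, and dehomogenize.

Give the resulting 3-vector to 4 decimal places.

source (fourbar_fk): coupler pose = R=[0.8370 -0.5471 0.0000; 0.5471 0.8370 0.0000; 0.0000 0.0000 1.0000], t=(-0.2818, 0.8442, 0.0000)
after S1 (compose_se3): R=[0.3597 0.8452 0.3952; -0.8972 0.1970 0.3953; 0.2563 -0.4968 0.8292], t=(0.1989, 1.2968, -1.2997)
after S2 (invert_se3): R=[0.3597 -0.8972 0.2563; 0.8452 0.1970 -0.4968; 0.3952 0.3953 0.8292], t=(1.4250, -1.0692, 0.4865)
after S3 (triangulate): (-0.1845, 1.3299, 1.4521)

result = (-0.1845, 1.3299, 1.4521)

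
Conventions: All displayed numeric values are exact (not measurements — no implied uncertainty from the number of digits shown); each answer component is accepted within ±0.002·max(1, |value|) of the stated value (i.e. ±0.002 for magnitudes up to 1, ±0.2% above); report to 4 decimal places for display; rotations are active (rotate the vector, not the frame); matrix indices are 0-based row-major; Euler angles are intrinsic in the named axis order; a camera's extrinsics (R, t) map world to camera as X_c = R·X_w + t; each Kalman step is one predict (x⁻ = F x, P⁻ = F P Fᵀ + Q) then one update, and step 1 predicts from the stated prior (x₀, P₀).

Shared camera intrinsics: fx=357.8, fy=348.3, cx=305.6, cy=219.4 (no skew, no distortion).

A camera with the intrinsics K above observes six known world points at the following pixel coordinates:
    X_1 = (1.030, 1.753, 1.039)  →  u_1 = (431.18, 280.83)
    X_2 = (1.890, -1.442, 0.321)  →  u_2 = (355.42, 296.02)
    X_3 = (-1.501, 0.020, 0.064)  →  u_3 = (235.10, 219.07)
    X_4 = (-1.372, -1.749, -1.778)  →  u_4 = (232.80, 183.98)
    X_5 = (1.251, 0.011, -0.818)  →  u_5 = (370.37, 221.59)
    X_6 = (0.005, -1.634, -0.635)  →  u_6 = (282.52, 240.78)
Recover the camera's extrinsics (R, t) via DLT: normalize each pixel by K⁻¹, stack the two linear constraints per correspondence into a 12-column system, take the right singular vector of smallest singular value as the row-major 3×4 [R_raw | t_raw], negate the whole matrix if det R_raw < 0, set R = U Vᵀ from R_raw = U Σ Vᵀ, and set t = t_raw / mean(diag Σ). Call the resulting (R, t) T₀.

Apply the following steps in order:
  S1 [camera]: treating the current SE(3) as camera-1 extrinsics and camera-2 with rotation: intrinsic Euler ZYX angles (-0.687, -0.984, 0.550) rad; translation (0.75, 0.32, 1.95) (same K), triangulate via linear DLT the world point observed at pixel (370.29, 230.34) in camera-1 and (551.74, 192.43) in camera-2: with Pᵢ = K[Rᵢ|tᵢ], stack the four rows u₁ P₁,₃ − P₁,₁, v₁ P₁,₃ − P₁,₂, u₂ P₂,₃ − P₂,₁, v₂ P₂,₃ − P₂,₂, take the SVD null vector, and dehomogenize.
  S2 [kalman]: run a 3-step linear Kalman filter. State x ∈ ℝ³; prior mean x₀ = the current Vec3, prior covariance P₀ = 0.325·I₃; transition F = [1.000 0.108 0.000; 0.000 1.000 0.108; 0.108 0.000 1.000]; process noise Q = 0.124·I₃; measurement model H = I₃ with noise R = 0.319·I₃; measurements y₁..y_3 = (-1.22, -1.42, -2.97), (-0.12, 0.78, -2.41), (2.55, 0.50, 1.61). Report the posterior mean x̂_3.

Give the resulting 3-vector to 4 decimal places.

result = (1.1757, 0.1302, -0.3331)

source (pnp_recover): camera pose = R=[0.8871 0.4525 -0.0912; 0.2950 -0.4038 0.8660; 0.3550 -0.7951 -0.4917], t=(0.1499, 0.3900, 6.5600)
after S1 (triangulate): (1.2928, -0.0490, -0.6463)
after S2 (kf_track): (1.1757, 0.1302, -0.3331)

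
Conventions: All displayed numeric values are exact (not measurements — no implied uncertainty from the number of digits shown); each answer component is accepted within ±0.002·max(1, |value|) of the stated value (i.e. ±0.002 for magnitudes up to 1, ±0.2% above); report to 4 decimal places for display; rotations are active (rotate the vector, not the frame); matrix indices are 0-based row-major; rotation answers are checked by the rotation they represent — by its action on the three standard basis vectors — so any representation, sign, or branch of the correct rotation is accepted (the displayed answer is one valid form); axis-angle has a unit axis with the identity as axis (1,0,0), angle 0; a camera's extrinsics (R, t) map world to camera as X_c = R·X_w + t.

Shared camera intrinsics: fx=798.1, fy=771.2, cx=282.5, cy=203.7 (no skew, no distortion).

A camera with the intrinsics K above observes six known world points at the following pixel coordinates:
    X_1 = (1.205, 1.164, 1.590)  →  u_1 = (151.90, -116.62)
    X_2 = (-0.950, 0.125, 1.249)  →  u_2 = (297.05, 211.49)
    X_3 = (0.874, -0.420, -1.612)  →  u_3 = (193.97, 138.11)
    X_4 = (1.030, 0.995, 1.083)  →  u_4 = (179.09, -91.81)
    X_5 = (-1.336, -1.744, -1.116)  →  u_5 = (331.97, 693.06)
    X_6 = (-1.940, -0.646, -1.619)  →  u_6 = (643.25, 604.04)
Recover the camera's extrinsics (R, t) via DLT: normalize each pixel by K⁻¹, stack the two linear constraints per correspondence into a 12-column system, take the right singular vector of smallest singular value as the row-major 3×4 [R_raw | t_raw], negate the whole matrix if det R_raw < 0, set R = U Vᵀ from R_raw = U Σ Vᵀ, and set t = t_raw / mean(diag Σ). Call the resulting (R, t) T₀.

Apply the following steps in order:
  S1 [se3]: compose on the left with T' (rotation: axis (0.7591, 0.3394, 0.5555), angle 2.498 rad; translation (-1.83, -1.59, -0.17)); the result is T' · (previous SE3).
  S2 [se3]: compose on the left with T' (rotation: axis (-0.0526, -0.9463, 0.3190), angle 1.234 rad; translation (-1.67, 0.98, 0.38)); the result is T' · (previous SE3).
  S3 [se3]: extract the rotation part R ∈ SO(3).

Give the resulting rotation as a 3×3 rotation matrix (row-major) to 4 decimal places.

rotation (matrix) = ((0.4978, 0.0950, 0.8621), (-0.2108, 0.9774, 0.0141), (-0.8413, -0.1888, 0.5066))

source (pnp_recover): camera pose = R=[-0.6656 0.6155 -0.4221; -0.6135 -0.7733 -0.1601; -0.4250 0.1524 0.8923], t=(-0.0801, -0.2301, 4.0307)
after S1 (compose_se3): R=[-0.6470 0.1919 0.7380; -0.1176 0.9311 -0.3452; -0.7534 -0.3101 -0.5799], t=(2.0012, -1.9856, -1.3829)
after S2 (compose_se3): R=[0.4978 0.0950 0.8621; -0.2108 0.9774 0.0141; -0.8413 -0.1888 0.5066], t=(0.7773, 0.0134, 2.0935)
after S3 (rot_of_se3): [0.4978 0.0950 0.8621; -0.2108 0.9774 0.0141; -0.8413 -0.1888 0.5066]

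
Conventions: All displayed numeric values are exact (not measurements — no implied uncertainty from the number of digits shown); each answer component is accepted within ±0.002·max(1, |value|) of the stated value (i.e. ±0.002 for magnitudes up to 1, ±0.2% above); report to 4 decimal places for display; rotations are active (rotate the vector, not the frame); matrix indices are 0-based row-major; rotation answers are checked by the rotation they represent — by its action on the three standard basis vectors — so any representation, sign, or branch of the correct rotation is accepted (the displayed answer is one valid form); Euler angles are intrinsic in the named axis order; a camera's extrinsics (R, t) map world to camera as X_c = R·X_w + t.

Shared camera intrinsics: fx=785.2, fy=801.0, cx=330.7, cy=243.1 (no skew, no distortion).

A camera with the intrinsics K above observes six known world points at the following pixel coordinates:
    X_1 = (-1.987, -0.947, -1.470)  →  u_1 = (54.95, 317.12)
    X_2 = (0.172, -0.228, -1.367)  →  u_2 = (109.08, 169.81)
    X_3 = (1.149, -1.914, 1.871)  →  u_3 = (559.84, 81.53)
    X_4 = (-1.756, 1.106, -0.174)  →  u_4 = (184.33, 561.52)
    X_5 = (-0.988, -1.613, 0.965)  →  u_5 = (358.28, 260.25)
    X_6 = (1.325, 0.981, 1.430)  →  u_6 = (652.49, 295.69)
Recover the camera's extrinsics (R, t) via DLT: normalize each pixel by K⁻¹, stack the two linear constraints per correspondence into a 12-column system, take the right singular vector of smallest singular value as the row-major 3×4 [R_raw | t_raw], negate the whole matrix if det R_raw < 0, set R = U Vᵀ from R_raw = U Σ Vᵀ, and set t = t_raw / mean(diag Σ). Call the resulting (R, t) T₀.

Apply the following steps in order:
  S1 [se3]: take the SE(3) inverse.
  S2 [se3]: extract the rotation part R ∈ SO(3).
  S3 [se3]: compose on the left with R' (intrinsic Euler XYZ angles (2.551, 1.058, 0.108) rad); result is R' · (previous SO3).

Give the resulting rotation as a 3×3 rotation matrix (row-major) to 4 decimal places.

source (pnp_recover): camera pose = R=[0.3888 0.0359 0.9206; -0.7200 0.6353 0.2793; -0.5748 -0.7715 0.2729], t=(-0.1900, 0.2000, 5.2201)
after S1 (invert_se3): R=[0.3888 -0.7200 -0.5748; 0.0359 0.6353 -0.7715; 0.9206 0.2793 0.2729], t=(3.2183, 3.9069, -1.3053)
after S2 (rot_of_se3): [0.3888 -0.7200 -0.5748; 0.0359 0.6353 -0.7715; 0.9206 0.2793 0.2729]
after S3 (compose_so3): [0.9900 -0.1414 -0.0018; -0.1303 -0.9170 0.3770; -0.0550 -0.3730 -0.9262]

rotation (matrix) = ((0.9900, -0.1414, -0.0018), (-0.1303, -0.9170, 0.3770), (-0.0550, -0.3730, -0.9262))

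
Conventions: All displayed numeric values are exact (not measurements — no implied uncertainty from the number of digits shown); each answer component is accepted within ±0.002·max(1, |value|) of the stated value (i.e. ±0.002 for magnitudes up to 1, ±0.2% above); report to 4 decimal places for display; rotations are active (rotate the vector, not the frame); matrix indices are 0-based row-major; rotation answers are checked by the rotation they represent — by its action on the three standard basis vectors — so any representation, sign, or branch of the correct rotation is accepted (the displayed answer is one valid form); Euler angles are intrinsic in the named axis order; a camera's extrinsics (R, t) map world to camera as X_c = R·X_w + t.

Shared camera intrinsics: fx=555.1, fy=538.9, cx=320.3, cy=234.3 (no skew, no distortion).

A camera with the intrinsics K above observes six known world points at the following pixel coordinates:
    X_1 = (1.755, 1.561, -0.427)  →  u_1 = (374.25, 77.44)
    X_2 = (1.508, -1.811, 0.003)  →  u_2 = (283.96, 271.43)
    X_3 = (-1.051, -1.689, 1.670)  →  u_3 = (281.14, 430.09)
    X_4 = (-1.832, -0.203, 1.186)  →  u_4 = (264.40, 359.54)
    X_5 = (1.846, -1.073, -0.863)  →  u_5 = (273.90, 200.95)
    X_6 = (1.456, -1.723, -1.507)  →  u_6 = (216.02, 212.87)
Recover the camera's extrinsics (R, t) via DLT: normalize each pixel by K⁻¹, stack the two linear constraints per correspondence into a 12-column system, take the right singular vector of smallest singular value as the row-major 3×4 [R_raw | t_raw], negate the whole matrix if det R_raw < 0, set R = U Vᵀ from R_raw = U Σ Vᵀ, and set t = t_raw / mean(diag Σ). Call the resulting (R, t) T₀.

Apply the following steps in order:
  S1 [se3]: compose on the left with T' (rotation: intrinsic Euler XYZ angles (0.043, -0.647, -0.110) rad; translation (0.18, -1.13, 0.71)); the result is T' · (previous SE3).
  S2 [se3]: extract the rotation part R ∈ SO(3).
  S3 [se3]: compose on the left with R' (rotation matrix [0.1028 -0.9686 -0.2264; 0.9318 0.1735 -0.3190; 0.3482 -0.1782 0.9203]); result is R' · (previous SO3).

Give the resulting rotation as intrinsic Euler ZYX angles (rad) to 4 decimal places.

rotation (euler_zyx) = (-1.2719, -1.0132, 0.2738)

source (pnp_recover): camera pose = R=[0.4647 0.4523 0.7612; -0.3013 -0.7276 0.6163; 0.8326 -0.5157 -0.2019], t=(-0.4697, -0.2502, 6.7377)
after S1 (compose_se3): R=[-0.1597 0.6059 0.7793; -0.3898 -0.7640 0.5141; 0.9069 -0.2217 0.3582], t=(-4.2759, -1.5452, 5.7748)
after S2 (rot_of_se3): [-0.1597 0.6059 0.7793; -0.3898 -0.7640 0.5141; 0.9069 -0.2217 0.3582]
after S3 (compose_so3): [0.1558 0.8525 -0.4989; -0.5057 0.5027 0.7011; 0.8485 0.1431 0.5095]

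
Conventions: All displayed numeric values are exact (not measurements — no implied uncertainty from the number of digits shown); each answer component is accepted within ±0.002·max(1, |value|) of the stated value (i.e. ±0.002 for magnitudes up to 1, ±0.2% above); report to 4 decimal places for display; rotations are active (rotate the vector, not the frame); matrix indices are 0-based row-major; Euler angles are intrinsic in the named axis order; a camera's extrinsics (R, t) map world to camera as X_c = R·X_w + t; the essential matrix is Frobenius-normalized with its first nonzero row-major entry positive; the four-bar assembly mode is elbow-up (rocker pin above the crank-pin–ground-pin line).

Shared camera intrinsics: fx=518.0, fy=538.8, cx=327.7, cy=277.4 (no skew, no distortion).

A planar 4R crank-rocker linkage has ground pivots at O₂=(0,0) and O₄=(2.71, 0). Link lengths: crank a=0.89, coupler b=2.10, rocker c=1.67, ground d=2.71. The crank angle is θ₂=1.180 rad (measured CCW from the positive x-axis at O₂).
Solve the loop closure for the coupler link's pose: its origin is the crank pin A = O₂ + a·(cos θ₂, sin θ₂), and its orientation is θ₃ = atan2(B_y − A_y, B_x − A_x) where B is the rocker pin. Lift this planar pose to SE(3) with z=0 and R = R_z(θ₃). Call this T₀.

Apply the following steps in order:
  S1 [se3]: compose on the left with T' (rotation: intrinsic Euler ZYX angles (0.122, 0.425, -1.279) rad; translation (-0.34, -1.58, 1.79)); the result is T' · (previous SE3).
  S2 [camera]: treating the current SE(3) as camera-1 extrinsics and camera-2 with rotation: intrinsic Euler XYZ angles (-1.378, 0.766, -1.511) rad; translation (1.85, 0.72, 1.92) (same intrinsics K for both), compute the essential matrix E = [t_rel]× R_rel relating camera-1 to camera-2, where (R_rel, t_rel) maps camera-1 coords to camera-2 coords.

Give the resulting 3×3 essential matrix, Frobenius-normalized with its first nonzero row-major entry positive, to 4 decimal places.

source (fourbar_fk): coupler pose = R=[0.9262 -0.3771 0.0000; 0.3771 0.9262 0.0000; 0.0000 0.0000 1.0000], t=(0.3390, 0.8229, 0.0000)
after S1 (compose_se3): R=[0.6765 -0.7364 0.0012; 0.1922 0.1781 0.9650; -0.7109 -0.6526 0.2621], t=(-0.3848, -1.3470, 0.9322)
after S2 (essential): [0.0626 0.2205 0.4596; 0.6364 -0.2611 -0.0993; -0.2283 -0.1472 -0.4236]

matrix = [0.0626 0.2205 0.4596; 0.6364 -0.2611 -0.0993; -0.2283 -0.1472 -0.4236]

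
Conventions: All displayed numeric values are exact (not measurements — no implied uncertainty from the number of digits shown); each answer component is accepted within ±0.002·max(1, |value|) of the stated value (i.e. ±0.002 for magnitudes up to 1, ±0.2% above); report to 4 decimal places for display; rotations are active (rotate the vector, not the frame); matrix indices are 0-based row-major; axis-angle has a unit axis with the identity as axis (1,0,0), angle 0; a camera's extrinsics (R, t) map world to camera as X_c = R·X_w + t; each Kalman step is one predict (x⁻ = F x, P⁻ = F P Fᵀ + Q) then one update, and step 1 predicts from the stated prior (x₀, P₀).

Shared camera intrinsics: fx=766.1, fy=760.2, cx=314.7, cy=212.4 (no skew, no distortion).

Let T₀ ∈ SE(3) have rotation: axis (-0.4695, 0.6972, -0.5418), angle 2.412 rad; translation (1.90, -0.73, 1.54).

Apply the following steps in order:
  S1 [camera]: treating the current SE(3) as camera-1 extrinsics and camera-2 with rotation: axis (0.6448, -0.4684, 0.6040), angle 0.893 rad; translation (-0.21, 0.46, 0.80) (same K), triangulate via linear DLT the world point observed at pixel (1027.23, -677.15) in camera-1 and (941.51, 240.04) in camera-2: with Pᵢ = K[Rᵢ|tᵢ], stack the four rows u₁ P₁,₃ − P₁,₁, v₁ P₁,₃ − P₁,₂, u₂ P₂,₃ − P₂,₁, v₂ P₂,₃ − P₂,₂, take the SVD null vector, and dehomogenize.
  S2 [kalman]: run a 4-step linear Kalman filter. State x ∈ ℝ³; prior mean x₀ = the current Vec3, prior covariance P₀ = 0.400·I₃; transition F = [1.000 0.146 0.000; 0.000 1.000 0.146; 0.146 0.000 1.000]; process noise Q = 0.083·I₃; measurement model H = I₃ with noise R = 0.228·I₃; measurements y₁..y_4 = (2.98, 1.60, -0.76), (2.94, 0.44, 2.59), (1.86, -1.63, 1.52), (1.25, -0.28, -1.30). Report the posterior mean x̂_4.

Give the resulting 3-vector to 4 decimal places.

after S1 (triangulate): (1.6536, -0.8627, 0.6182)
after S2 (kf_track): (1.7310, -0.2997, 0.4222)

result = (1.7310, -0.2997, 0.4222)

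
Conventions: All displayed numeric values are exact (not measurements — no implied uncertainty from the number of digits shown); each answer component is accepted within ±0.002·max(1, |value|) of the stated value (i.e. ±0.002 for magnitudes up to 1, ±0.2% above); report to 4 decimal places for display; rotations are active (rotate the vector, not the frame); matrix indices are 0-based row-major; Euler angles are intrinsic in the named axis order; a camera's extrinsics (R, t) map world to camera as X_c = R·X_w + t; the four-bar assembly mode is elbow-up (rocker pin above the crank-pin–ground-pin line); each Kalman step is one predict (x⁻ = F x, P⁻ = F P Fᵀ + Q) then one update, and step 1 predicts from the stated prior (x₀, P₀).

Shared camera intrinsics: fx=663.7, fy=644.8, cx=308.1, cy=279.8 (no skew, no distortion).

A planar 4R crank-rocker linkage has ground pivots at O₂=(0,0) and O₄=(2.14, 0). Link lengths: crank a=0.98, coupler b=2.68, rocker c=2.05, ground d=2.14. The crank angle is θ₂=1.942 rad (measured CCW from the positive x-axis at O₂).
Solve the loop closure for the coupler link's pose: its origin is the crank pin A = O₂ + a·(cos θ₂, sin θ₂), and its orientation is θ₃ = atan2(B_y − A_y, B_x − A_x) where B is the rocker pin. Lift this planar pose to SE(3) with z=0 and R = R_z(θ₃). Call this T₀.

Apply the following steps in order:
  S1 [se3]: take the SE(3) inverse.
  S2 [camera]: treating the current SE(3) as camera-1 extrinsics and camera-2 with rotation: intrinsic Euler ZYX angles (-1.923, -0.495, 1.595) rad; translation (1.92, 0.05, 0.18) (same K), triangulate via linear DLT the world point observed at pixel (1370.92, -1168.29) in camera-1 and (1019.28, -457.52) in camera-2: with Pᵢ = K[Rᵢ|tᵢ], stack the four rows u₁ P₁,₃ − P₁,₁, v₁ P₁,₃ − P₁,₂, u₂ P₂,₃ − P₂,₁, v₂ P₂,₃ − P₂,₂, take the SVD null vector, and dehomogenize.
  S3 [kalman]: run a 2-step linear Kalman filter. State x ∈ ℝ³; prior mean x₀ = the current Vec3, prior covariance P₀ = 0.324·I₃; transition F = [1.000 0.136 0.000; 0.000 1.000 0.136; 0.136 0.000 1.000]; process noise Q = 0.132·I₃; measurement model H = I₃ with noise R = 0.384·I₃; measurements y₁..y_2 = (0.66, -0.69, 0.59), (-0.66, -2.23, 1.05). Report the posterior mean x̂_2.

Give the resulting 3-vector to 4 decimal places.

result = (0.1214, -1.2392, 0.8425)

source (fourbar_fk): coupler pose = R=[0.9058 -0.4237 0.0000; 0.4237 0.9058 0.0000; 0.0000 0.0000 1.0000], t=(-0.3555, 0.9133, 0.0000)
after S1 (invert_se3): R=[0.9058 0.4237 0.0000; -0.4237 0.9058 0.0000; 0.0000 0.0000 1.0000], t=(-0.0650, -0.9778, 0.0000)
after S2 (triangulate): (1.3726, -0.0620, 0.7194)
after S3 (kf_track): (0.1214, -1.2392, 0.8425)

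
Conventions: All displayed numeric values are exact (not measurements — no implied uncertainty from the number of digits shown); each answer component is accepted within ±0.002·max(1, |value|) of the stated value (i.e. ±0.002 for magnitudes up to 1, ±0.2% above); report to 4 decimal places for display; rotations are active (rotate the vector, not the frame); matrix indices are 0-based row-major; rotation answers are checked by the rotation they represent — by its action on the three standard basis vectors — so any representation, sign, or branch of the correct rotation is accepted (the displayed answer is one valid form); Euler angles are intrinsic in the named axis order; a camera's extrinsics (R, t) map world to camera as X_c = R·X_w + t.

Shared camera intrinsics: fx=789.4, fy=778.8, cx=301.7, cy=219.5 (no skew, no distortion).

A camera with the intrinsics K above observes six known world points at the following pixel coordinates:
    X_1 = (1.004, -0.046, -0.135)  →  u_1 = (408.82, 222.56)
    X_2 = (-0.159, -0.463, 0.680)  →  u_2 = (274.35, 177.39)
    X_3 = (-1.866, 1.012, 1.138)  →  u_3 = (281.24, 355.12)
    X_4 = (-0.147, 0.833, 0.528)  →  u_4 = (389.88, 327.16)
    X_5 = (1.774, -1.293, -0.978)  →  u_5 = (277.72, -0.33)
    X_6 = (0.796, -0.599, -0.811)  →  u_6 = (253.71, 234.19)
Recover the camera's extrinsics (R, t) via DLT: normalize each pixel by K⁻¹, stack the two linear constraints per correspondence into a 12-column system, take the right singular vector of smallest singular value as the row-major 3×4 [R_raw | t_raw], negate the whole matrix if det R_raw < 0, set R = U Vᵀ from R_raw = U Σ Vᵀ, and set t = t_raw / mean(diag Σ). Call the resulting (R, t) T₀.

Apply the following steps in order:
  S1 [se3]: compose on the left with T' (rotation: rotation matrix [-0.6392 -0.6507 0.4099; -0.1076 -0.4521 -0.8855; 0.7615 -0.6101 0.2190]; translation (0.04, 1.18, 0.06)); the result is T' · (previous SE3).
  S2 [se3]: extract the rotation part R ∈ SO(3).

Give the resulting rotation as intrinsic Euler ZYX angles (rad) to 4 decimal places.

rotation (euler_zyx) = (2.1370, -0.6471, 0.1134)

source (pnp_recover): camera pose = R=[0.6602 0.6449 0.3851; -0.3937 0.7337 -0.5537; -0.6396 0.2140 0.7383], t=(-0.0400, 0.3700, 4.7401)
after S1 (compose_se3): R=[-0.4280 -0.8019 0.4168; 0.6733 -0.5906 -0.4448; 0.6029 0.0903 0.7927], t=(1.7677, -3.1802, 0.8418)
after S2 (rot_of_se3): [-0.4280 -0.8019 0.4168; 0.6733 -0.5906 -0.4448; 0.6029 0.0903 0.7927]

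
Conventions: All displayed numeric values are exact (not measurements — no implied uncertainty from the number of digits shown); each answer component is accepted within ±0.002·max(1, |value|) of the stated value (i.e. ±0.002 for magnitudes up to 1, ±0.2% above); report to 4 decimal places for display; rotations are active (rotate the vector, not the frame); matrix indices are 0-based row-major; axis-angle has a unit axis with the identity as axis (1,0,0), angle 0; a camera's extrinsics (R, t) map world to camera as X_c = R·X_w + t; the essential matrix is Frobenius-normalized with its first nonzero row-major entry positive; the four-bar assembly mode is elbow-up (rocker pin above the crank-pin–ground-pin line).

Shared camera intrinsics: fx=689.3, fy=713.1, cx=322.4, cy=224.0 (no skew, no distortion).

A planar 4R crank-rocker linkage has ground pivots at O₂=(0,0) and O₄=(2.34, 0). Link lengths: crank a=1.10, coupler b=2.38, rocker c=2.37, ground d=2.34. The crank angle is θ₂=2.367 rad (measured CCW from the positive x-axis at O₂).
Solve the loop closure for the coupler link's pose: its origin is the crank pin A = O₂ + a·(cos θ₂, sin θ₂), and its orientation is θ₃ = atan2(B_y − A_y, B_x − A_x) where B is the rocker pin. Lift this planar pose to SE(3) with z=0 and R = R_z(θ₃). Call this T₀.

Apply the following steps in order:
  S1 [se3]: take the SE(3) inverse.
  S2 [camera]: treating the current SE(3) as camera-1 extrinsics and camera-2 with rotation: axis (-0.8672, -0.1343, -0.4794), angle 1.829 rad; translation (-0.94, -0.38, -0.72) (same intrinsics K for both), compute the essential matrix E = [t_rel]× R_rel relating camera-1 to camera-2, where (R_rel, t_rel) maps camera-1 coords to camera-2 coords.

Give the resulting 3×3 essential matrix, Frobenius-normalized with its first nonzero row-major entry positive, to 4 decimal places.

source (fourbar_fk): coupler pose = R=[0.8351 -0.5501 0.0000; 0.5501 0.8351 0.0000; 0.0000 0.0000 1.0000], t=(-0.7862, 0.7694, 0.0000)
after S1 (invert_se3): R=[0.8351 0.5501 0.0000; -0.5501 0.8351 0.0000; 0.0000 0.0000 1.0000], t=(0.2333, -1.0750, 0.0000)
after S2 (essential): [0.2533 -0.0912 -0.5581; 0.5128 0.4173 0.2281; -0.2287 -0.0203 0.2724]

matrix = [0.2533 -0.0912 -0.5581; 0.5128 0.4173 0.2281; -0.2287 -0.0203 0.2724]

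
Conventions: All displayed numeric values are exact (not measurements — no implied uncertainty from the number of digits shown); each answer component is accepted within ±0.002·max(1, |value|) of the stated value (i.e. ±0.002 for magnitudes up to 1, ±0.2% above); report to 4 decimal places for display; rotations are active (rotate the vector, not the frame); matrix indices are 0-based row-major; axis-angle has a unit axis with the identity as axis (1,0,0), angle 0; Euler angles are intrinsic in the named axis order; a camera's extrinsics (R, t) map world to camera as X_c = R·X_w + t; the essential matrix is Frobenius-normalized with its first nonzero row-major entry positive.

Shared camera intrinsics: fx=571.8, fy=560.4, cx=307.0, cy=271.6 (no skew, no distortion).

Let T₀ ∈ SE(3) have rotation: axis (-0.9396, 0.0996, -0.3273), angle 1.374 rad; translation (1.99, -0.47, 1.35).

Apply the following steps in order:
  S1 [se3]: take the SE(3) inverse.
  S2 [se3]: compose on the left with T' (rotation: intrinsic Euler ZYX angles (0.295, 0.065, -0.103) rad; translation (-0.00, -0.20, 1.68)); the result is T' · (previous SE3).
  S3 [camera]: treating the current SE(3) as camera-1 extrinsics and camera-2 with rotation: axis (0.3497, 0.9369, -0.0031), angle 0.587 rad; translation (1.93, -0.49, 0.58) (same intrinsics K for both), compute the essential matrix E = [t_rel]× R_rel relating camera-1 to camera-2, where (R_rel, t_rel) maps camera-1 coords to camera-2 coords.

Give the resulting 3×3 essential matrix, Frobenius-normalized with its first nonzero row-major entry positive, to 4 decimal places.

after S1 (invert_se3): R=[0.9058 -0.3963 0.1497; 0.2457 0.2036 -0.9477; 0.3451 0.8953 0.2818], t=(-2.1910, 0.8862, -0.6463)
after S2 (compose_se3): R=[0.8033 -0.4100 0.4321; 0.5366 0.1833 -0.8237; 0.2585 0.8935 0.3672], t=(-2.3745, -0.0697, 1.0898)
after S3 (essential): [0.0408 0.3806 -0.1120; 0.0527 0.5412 -0.2150; 0.0939 0.2311 0.6610]

matrix = [0.0408 0.3806 -0.1120; 0.0527 0.5412 -0.2150; 0.0939 0.2311 0.6610]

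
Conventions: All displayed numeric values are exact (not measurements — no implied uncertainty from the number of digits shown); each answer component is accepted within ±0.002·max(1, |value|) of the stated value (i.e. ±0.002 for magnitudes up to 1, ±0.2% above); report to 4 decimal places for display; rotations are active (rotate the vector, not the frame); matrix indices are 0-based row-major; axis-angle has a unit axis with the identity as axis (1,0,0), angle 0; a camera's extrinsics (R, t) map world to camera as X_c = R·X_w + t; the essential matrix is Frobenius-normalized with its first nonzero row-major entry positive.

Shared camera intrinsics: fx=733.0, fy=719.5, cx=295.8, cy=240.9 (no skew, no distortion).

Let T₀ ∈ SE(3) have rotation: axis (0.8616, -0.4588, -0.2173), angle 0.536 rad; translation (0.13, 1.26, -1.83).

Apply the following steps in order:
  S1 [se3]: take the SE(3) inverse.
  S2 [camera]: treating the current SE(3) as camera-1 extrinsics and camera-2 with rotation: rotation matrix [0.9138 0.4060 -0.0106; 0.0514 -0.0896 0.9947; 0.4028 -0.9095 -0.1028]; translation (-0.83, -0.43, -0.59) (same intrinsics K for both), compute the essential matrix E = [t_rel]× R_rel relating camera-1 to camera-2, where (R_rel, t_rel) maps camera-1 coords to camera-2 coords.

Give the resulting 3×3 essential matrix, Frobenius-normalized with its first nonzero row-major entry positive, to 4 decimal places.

matrix = [0.2062 -0.6380 -0.2199; 0.2830 0.1918 -0.1677; -0.4708 -0.2254 0.2908]

after S1 (invert_se3): R=[0.9639 -0.1664 0.2081; 0.0555 0.8893 0.4540; -0.2606 -0.4260 0.8664], t=(0.4651, -0.2969, 2.1561)
after S2 (essential): [0.2062 -0.6380 -0.2199; 0.2830 0.1918 -0.1677; -0.4708 -0.2254 0.2908]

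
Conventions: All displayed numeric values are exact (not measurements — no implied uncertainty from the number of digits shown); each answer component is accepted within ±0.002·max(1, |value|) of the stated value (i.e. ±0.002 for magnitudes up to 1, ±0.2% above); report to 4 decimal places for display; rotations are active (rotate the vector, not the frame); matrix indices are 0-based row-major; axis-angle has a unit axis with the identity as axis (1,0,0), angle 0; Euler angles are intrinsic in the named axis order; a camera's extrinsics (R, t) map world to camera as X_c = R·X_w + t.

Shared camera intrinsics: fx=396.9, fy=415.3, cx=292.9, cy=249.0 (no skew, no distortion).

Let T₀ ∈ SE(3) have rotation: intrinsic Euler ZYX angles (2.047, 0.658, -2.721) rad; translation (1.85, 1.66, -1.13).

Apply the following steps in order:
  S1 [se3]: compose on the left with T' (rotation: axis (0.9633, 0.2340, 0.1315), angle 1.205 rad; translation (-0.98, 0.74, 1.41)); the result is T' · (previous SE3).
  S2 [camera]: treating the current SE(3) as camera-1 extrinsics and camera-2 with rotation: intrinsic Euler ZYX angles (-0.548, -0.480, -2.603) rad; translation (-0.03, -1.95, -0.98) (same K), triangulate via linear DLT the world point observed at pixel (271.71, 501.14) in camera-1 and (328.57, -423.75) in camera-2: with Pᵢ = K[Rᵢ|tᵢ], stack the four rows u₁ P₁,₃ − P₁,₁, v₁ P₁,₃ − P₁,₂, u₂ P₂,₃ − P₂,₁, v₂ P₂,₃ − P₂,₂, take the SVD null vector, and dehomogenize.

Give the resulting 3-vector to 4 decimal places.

result = (1.4902, -0.7590, -1.8982)

after S1 (compose_se3): R=[-0.5138 0.7903 -0.3336; 0.7172 0.6092 0.3384; 0.4707 -0.0654 -0.8799], t=(0.4820, 2.8814, 2.2656)
after S2 (triangulate): (1.4902, -0.7590, -1.8982)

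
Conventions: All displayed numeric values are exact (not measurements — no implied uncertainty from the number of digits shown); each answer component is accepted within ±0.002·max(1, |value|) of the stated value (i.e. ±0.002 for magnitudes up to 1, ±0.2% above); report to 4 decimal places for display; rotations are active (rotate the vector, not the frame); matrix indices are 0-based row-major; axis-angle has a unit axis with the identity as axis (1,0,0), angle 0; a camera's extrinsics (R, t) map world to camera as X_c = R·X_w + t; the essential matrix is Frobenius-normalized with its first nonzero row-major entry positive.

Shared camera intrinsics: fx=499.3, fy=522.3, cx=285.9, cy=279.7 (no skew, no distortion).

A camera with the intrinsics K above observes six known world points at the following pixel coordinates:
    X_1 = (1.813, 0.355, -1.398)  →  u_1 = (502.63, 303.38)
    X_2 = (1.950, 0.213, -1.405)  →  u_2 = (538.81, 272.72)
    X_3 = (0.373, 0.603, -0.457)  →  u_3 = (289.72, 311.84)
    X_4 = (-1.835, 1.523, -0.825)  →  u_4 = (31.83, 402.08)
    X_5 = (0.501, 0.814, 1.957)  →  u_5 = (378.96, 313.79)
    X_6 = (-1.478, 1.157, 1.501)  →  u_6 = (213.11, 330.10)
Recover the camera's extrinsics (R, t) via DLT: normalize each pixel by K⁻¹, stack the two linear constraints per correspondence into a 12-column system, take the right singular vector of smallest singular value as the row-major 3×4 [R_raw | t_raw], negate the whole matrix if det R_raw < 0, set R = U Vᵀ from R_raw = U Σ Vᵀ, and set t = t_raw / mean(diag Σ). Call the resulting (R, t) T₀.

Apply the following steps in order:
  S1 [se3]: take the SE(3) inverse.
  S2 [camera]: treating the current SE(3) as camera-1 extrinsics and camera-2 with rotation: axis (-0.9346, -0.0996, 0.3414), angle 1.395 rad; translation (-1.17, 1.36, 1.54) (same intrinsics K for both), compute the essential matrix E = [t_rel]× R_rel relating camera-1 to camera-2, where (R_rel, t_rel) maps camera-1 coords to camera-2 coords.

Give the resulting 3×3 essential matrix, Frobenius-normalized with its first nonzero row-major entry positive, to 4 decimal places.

source (pnp_recover): camera pose = R=[0.9155 -0.0515 0.3989; 0.0672 0.9974 -0.0255; -0.3966 0.0502 0.9166], t=(-0.0997, -0.4099, 4.2513)
after S1 (invert_se3): R=[0.9155 0.0672 -0.3966; -0.0515 0.9974 0.0502; 0.3989 -0.0255 0.9166], t=(1.8047, 0.1903, -3.8676)
after S2 (essential): [0.1892 0.5760 0.2163; -0.2245 0.3793 -0.0716; 0.5293 -0.1167 0.3042]

matrix = [0.1892 0.5760 0.2163; -0.2245 0.3793 -0.0716; 0.5293 -0.1167 0.3042]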